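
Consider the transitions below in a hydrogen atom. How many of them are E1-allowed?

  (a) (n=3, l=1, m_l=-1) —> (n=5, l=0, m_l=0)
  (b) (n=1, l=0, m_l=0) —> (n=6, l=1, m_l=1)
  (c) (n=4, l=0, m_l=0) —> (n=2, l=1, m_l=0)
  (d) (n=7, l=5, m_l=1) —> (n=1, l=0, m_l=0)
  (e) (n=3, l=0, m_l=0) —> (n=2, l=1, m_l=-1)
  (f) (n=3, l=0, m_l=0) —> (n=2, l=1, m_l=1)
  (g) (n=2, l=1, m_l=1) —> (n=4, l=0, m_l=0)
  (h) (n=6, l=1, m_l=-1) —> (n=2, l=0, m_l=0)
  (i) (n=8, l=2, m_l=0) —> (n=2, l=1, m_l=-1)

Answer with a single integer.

(a) allowed
(b) allowed
(c) allowed
(d) forbidden — Δl = -5 (E1 requires Δl = ±1)
(e) allowed
(f) allowed
(g) allowed
(h) allowed
(i) allowed
Total allowed: 8 of 9.

8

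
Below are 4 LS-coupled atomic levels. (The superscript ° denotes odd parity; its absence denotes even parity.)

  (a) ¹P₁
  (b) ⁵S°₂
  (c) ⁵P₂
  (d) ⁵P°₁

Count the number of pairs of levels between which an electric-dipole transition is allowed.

(a)–(b): forbidden (ΔS).
(a)–(c): forbidden (parity, ΔS).
(a)–(d): forbidden (ΔS).
(b)–(c): allowed.
(b)–(d): forbidden (parity).
(c)–(d): allowed.
Allowed pairs: 2 of 6.

2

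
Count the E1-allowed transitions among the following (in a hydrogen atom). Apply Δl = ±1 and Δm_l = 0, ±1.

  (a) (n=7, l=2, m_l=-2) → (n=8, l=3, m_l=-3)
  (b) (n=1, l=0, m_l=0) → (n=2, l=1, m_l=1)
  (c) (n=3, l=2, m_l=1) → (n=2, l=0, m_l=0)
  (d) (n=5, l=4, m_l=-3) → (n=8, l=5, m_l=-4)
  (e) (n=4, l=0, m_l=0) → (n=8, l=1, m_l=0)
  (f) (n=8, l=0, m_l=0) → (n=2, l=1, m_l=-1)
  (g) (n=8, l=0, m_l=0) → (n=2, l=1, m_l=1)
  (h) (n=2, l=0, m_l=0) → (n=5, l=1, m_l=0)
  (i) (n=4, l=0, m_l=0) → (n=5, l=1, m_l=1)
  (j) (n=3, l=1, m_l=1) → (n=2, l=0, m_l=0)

(a) allowed
(b) allowed
(c) forbidden — Δl = -2 (E1 requires Δl = ±1)
(d) allowed
(e) allowed
(f) allowed
(g) allowed
(h) allowed
(i) allowed
(j) allowed
Total allowed: 9 of 10.

9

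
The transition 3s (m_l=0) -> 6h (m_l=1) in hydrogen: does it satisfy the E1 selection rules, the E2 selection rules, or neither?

neither

Δl = 5 − 0 = +5; l_i + l_f = 5.
Δm_l = +1.
E1 (Δl = ±1, |Δm_l| ≤ 1): not satisfied.
E2 (Δl = 0,±2, l_i+l_f ≥ 2, |Δm_l| ≤ 2): not satisfied.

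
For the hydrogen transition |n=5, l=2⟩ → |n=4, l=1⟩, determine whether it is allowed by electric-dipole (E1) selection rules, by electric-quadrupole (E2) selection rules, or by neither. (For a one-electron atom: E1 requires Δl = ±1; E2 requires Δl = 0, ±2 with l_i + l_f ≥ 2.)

Δl = 1 − 2 = -1; l_i + l_f = 3.
E1 (Δl = ±1): satisfied.
E2 (Δl = 0,±2, l_i+l_f ≥ 2): not satisfied.

E1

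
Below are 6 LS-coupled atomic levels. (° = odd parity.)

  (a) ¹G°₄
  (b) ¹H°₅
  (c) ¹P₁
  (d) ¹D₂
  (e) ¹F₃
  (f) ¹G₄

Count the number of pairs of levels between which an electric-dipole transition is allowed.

3

(a)–(b): forbidden (parity).
(a)–(c): forbidden (ΔL, ΔJ).
(a)–(d): forbidden (ΔL, ΔJ).
(a)–(e): allowed.
(a)–(f): allowed.
(b)–(c): forbidden (ΔL, ΔJ).
(b)–(d): forbidden (ΔL, ΔJ).
(b)–(e): forbidden (ΔL, ΔJ).
(b)–(f): allowed.
(c)–(d): forbidden (parity).
(c)–(e): forbidden (parity, ΔL, ΔJ).
(c)–(f): forbidden (parity, ΔL, ΔJ).
(d)–(e): forbidden (parity).
(d)–(f): forbidden (parity, ΔL, ΔJ).
(e)–(f): forbidden (parity).
Allowed pairs: 3 of 15.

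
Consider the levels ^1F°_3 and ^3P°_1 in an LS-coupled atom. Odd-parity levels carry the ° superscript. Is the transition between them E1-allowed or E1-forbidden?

forbidden

Parity must change: odd → odd — fails.
ΔS = 0: S: 0 → 1 — fails.
ΔL = 0, ±1 (not L=0↔0): L: 3 → 1, ΔL = -2 — fails.
ΔJ = 0, ±1 (not J=0↔0): J: 3 → 1, ΔJ = -2 — fails.
Rule(s) violated: parity, ΔS, ΔL, ΔJ.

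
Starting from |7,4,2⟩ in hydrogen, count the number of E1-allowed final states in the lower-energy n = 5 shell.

E1 requires Δl = ±1, so l_f ∈ {3, 5}; with 0 ≤ l_f ≤ n_f−1 = 4, the allowed l_f values are {3}.
For l_f = 3: m_f ∈ {m_i−1, m_i, m_i+1} ∩ [−3, 3] = {1, 2, 3} → 3 states.
Total: 3.

3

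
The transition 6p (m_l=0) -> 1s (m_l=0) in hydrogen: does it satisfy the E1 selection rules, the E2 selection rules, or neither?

Δl = 0 − 1 = -1; l_i + l_f = 1.
Δm_l = +0.
E1 (Δl = ±1, |Δm_l| ≤ 1): satisfied.
E2 (Δl = 0,±2, l_i+l_f ≥ 2, |Δm_l| ≤ 2): not satisfied.

E1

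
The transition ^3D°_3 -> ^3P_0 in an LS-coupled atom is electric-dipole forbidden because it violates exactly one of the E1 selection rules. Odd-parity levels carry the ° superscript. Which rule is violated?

the ΔJ = 0, ±1 rule

Parity must change: odd → even — satisfied.
ΔS = 0: S: 1 → 1 — satisfied.
ΔL = 0, ±1 (not L=0↔0): L: 2 → 1, ΔL = -1 — satisfied.
ΔJ = 0, ±1 (not J=0↔0): J: 3 → 0, ΔJ = -3 — violated.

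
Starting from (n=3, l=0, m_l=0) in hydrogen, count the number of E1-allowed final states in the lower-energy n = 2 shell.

E1 requires Δl = ±1, so l_f ∈ {-1, 1}; with 0 ≤ l_f ≤ n_f−1 = 1, the allowed l_f values are {1}.
For l_f = 1: m_f ∈ {m_i−1, m_i, m_i+1} ∩ [−1, 1] = {-1, 0, 1} → 3 states.
Total: 3.

3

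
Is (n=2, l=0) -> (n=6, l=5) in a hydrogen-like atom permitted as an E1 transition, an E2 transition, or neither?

Δl = 5 − 0 = +5; l_i + l_f = 5.
E1 (Δl = ±1): not satisfied.
E2 (Δl = 0,±2, l_i+l_f ≥ 2): not satisfied.

neither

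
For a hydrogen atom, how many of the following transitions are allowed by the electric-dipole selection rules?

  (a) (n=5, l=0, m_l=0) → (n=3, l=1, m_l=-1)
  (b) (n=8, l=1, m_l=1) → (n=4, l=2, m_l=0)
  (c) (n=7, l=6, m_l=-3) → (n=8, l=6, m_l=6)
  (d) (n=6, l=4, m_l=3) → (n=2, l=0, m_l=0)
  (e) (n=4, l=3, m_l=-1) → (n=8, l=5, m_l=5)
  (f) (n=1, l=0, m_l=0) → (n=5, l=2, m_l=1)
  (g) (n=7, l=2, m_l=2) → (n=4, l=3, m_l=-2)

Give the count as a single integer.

(a) allowed
(b) allowed
(c) forbidden — Δl = +0 (E1 requires Δl = ±1); Δm_l = +9 (E1 requires Δm_l = 0, ±1)
(d) forbidden — Δl = -4 (E1 requires Δl = ±1); Δm_l = -3 (E1 requires Δm_l = 0, ±1)
(e) forbidden — Δl = +2 (E1 requires Δl = ±1); Δm_l = +6 (E1 requires Δm_l = 0, ±1)
(f) forbidden — Δl = +2 (E1 requires Δl = ±1)
(g) forbidden — Δm_l = -4 (E1 requires Δm_l = 0, ±1)
Total allowed: 2 of 7.

2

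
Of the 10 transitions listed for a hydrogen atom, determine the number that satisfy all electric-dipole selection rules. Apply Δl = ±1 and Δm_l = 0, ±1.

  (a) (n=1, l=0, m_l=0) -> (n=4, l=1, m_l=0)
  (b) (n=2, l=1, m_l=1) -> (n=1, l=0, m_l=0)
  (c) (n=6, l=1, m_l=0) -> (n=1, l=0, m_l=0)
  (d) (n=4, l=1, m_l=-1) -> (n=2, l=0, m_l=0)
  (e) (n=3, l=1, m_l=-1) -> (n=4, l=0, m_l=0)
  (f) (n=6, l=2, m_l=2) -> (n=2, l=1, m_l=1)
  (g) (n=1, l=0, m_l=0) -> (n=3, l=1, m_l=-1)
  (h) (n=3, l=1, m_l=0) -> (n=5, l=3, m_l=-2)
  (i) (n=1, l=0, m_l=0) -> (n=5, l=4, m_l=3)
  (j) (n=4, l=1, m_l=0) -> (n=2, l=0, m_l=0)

8

(a) allowed
(b) allowed
(c) allowed
(d) allowed
(e) allowed
(f) allowed
(g) allowed
(h) forbidden — Δl = +2 (E1 requires Δl = ±1); Δm_l = -2 (E1 requires Δm_l = 0, ±1)
(i) forbidden — Δl = +4 (E1 requires Δl = ±1); Δm_l = +3 (E1 requires Δm_l = 0, ±1)
(j) allowed
Total allowed: 8 of 10.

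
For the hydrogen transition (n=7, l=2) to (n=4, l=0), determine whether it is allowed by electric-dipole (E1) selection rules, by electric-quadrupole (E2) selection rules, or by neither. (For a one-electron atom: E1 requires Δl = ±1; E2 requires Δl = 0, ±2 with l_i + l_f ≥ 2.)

E2

Δl = 0 − 2 = -2; l_i + l_f = 2.
E1 (Δl = ±1): not satisfied.
E2 (Δl = 0,±2, l_i+l_f ≥ 2): satisfied.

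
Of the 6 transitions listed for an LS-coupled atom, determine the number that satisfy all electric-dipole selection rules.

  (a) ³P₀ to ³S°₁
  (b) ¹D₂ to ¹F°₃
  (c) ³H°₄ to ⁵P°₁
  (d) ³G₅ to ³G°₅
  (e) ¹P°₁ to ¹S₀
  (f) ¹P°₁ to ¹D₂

5

(a) allowed
(b) allowed
(c) forbidden (parity, ΔS, ΔL, ΔJ fail)
(d) allowed
(e) allowed
(f) allowed
Total allowed: 5 of 6.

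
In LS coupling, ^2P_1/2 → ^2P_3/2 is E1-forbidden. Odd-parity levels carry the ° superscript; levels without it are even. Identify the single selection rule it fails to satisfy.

Parity must change: even → even — fails.
ΔS = 0: S: 1/2 → 1/2 — ok.
ΔL = 0, ±1 (not L=0↔0): L: 1 → 1, ΔL = +0 — ok.
ΔJ = 0, ±1 (not J=0↔0): J: 1/2 → 3/2, ΔJ = +1 — ok.

parity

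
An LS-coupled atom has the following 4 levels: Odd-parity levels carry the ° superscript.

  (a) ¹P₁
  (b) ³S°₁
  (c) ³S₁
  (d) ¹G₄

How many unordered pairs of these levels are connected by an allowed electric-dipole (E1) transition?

0

(a)–(b): forbidden (ΔS).
(a)–(c): forbidden (parity, ΔS).
(a)–(d): forbidden (parity, ΔL, ΔJ).
(b)–(c): forbidden (ΔL).
(b)–(d): forbidden (ΔS, ΔL, ΔJ).
(c)–(d): forbidden (parity, ΔS, ΔL, ΔJ).
Allowed pairs: 0 of 6.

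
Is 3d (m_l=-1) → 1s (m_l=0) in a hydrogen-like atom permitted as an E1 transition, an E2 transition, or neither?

E2

Δl = 0 − 2 = -2; l_i + l_f = 2.
Δm_l = +1.
E1 (Δl = ±1, |Δm_l| ≤ 1): not satisfied.
E2 (Δl = 0,±2, l_i+l_f ≥ 2, |Δm_l| ≤ 2): satisfied.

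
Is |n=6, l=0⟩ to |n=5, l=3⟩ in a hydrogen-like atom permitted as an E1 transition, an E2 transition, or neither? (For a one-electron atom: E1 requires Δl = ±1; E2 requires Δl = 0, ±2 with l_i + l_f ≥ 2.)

neither

Δl = 3 − 0 = +3; l_i + l_f = 3.
E1 (Δl = ±1): not satisfied.
E2 (Δl = 0,±2, l_i+l_f ≥ 2): not satisfied.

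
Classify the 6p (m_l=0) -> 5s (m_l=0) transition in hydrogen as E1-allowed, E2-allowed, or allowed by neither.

E1

Δl = 0 − 1 = -1; l_i + l_f = 1.
Δm_l = +0.
E1 (Δl = ±1, |Δm_l| ≤ 1): satisfied.
E2 (Δl = 0,±2, l_i+l_f ≥ 2, |Δm_l| ≤ 2): not satisfied.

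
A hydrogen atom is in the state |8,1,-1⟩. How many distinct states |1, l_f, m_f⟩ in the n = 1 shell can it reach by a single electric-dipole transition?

E1 requires Δl = ±1, so l_f ∈ {0, 2}; with 0 ≤ l_f ≤ n_f−1 = 0, the allowed l_f values are {0}.
For l_f = 0: m_f ∈ {m_i−1, m_i, m_i+1} ∩ [−0, 0] = {0} → 1 state.
Total: 1.

1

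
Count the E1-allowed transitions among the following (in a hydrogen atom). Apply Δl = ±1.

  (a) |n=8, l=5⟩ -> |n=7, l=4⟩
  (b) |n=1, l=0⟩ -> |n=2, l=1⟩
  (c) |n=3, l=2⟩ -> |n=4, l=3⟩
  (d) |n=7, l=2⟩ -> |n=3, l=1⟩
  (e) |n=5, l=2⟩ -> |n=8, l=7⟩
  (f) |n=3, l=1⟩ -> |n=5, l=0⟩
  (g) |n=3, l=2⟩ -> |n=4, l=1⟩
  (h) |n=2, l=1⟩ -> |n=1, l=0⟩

(a) allowed
(b) allowed
(c) allowed
(d) allowed
(e) forbidden — Δl = +5 (E1 requires Δl = ±1)
(f) allowed
(g) allowed
(h) allowed
Total allowed: 7 of 8.

7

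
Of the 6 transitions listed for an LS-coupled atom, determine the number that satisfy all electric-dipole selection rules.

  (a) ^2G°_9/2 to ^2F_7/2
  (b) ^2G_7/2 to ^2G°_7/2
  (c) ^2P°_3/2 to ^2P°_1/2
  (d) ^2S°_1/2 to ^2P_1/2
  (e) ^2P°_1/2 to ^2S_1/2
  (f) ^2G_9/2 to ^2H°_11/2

5

(a) allowed
(b) allowed
(c) forbidden (parity fails)
(d) allowed
(e) allowed
(f) allowed
Total allowed: 5 of 6.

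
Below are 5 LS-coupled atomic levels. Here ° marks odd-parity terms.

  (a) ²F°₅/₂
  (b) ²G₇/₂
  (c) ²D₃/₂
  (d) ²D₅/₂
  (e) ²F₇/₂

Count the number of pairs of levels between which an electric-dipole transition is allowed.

4

(a)–(b): allowed.
(a)–(c): allowed.
(a)–(d): allowed.
(a)–(e): allowed.
(b)–(c): forbidden (parity, ΔL, ΔJ).
(b)–(d): forbidden (parity, ΔL).
(b)–(e): forbidden (parity).
(c)–(d): forbidden (parity).
(c)–(e): forbidden (parity, ΔJ).
(d)–(e): forbidden (parity).
Allowed pairs: 4 of 10.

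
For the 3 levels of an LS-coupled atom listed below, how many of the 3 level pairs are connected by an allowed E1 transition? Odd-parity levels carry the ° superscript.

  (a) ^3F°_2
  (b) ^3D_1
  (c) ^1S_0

1

(a)–(b): allowed.
(a)–(c): forbidden (ΔS, ΔL, ΔJ).
(b)–(c): forbidden (parity, ΔS, ΔL).
Allowed pairs: 1 of 3.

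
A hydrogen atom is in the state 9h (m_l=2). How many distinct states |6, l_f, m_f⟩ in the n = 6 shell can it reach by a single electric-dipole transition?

3

E1 requires Δl = ±1, so l_f ∈ {4, 6}; with 0 ≤ l_f ≤ n_f−1 = 5, the allowed l_f values are {4}.
For l_f = 4: m_f ∈ {m_i−1, m_i, m_i+1} ∩ [−4, 4] = {1, 2, 3} → 3 states.
Total: 3.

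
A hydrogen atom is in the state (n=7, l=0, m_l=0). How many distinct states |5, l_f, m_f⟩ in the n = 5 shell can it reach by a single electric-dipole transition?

3

E1 requires Δl = ±1, so l_f ∈ {-1, 1}; with 0 ≤ l_f ≤ n_f−1 = 4, the allowed l_f values are {1}.
For l_f = 1: m_f ∈ {m_i−1, m_i, m_i+1} ∩ [−1, 1] = {-1, 0, 1} → 3 states.
Total: 3.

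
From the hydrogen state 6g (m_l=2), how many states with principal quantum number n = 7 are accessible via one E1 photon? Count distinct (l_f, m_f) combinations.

6

E1 requires Δl = ±1, so l_f ∈ {3, 5}; with 0 ≤ l_f ≤ n_f−1 = 6, the allowed l_f values are {3, 5}.
For l_f = 3: m_f ∈ {m_i−1, m_i, m_i+1} ∩ [−3, 3] = {1, 2, 3} → 3 states.
For l_f = 5: m_f ∈ {m_i−1, m_i, m_i+1} ∩ [−5, 5] = {1, 2, 3} → 3 states.
Total: 6.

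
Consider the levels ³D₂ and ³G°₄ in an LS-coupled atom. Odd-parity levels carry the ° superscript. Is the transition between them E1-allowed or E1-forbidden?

Parity must change: even → odd — passes.
ΔS = 0: S: 1 → 1 — passes.
ΔL = 0, ±1 (not L=0↔0): L: 2 → 4, ΔL = +2 — fails.
ΔJ = 0, ±1 (not J=0↔0): J: 2 → 4, ΔJ = +2 — fails.
Rule(s) violated: ΔL, ΔJ.

forbidden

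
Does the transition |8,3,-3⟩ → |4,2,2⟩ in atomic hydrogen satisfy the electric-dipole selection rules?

Δl = 2 − 3 = -1; the E1 rule Δl = ±1 is ✓.
Δm_l = 2 − (-3) = +5. E1 requires Δm_l = 0, ±1: ✗.
The transition is electric-dipole forbidden.

forbidden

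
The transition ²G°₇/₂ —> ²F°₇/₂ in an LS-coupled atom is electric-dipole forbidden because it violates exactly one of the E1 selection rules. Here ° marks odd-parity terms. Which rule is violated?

parity

Initial level: S=1/2, L=4, J=7/2, parity odd. Final level: S=1/2, L=3, J=7/2, parity odd.
Parity must change: odd → odd — fails.
ΔS = 0: S: 1/2 → 1/2 — passes.
ΔL = 0, ±1 (not L=0↔0): L: 4 → 3, ΔL = -1 — passes.
ΔJ = 0, ±1 (not J=0↔0): J: 7/2 → 7/2, ΔJ = +0 — passes.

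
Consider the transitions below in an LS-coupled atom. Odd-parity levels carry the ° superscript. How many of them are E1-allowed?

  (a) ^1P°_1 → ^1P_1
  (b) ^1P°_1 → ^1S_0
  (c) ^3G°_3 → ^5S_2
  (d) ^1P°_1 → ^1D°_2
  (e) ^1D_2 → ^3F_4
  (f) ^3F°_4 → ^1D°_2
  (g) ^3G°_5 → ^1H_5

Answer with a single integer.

(a) allowed
(b) allowed
(c) forbidden (ΔS, ΔL fail)
(d) forbidden (parity fails)
(e) forbidden (parity, ΔS, ΔJ fail)
(f) forbidden (parity, ΔS, ΔJ fail)
(g) forbidden (ΔS fails)
Total allowed: 2 of 7.

2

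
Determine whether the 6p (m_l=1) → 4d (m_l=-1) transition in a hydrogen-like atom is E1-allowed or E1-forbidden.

l: 1 → 2 (Δl = +1). Δl = ±1 ok.
m_l: 1 → -1 (Δm_l = -2). |Δm_l| ≤ 1 fails.
The transition is electric-dipole forbidden.

forbidden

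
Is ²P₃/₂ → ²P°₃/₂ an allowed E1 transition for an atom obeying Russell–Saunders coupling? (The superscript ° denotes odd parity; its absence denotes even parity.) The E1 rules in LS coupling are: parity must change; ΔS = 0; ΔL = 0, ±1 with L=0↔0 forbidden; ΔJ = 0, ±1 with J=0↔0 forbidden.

ΔL = 0, ±1 (not L=0↔0): L: 1 → 1, ΔL = +0 — ✓.
Parity must change: even → odd — ✓.
ΔJ = 0, ±1 (not J=0↔0): J: 3/2 → 3/2, ΔJ = +0 — ✓.
ΔS = 0: S: 1/2 → 1/2 — ✓.
All four E1 rules are satisfied.

allowed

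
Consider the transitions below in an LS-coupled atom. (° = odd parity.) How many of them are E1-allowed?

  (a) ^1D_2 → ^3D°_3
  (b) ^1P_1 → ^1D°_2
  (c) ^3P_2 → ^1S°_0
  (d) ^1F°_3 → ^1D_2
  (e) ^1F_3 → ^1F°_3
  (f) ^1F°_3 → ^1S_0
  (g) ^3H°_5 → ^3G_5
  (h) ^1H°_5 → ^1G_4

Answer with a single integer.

5

(a) forbidden (ΔS fails)
(b) allowed
(c) forbidden (ΔS, ΔJ fail)
(d) allowed
(e) allowed
(f) forbidden (ΔL, ΔJ fail)
(g) allowed
(h) allowed
Total allowed: 5 of 8.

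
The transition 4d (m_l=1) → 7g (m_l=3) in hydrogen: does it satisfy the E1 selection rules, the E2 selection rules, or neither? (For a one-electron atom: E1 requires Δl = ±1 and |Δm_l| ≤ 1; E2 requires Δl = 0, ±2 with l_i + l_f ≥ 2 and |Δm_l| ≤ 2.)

Δl = 4 − 2 = +2; l_i + l_f = 6.
Δm_l = +2.
E1 (Δl = ±1, |Δm_l| ≤ 1): not satisfied.
E2 (Δl = 0,±2, l_i+l_f ≥ 2, |Δm_l| ≤ 2): satisfied.

E2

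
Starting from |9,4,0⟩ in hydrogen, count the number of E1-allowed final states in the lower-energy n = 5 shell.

3

E1 requires Δl = ±1, so l_f ∈ {3, 5}; with 0 ≤ l_f ≤ n_f−1 = 4, the allowed l_f values are {3}.
For l_f = 3: m_f ∈ {m_i−1, m_i, m_i+1} ∩ [−3, 3] = {-1, 0, 1} → 3 states.
Total: 3.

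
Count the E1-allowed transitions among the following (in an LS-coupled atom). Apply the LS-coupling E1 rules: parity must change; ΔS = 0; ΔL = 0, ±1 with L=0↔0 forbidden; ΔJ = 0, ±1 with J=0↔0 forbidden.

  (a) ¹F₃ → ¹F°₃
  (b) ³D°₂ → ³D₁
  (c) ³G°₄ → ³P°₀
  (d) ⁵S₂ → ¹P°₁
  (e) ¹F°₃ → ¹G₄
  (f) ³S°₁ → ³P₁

(a) allowed
(b) allowed
(c) forbidden (parity, ΔL, ΔJ fail)
(d) forbidden (ΔS fails)
(e) allowed
(f) allowed
Total allowed: 4 of 6.

4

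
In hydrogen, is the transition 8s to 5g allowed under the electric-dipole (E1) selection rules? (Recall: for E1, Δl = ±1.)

forbidden

Initial l = 0, final l = 4, so Δl = +4. E1 requires Δl = ±1: violated.
The transition is electric-dipole forbidden.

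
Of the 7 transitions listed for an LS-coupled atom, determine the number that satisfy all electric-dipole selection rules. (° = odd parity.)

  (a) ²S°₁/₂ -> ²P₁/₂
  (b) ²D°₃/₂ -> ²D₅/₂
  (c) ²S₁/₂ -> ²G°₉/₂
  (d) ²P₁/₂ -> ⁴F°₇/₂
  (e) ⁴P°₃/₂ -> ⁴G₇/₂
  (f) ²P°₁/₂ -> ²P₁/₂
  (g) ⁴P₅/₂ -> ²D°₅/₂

(a) allowed
(b) allowed
(c) forbidden (ΔL, ΔJ fail)
(d) forbidden (ΔS, ΔL, ΔJ fail)
(e) forbidden (ΔL, ΔJ fail)
(f) allowed
(g) forbidden (ΔS fails)
Total allowed: 3 of 7.

3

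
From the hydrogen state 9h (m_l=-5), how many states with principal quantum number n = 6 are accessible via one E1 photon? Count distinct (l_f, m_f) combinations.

E1 requires Δl = ±1, so l_f ∈ {4, 6}; with 0 ≤ l_f ≤ n_f−1 = 5, the allowed l_f values are {4}.
For l_f = 4: m_f ∈ {m_i−1, m_i, m_i+1} ∩ [−4, 4] = {-4} → 1 state.
Total: 1.

1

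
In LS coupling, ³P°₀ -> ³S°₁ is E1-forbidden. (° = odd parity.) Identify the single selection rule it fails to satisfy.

parity

Initial level: S=1, L=1, J=0, parity odd. Final level: S=1, L=0, J=1, parity odd.
Parity must change: odd → odd — fails.
ΔS = 0: S: 1 → 1 — passes.
ΔL = 0, ±1 (not L=0↔0): L: 1 → 0, ΔL = -1 — passes.
ΔJ = 0, ±1 (not J=0↔0): J: 0 → 1, ΔJ = +1 — passes.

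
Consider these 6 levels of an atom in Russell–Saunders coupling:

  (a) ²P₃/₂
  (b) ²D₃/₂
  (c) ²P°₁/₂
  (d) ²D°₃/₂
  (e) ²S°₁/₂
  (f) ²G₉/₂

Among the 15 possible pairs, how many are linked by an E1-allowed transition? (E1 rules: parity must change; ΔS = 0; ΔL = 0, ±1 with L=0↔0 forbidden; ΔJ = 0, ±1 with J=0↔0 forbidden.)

5

(a)–(b): forbidden (parity).
(a)–(c): allowed.
(a)–(d): allowed.
(a)–(e): allowed.
(a)–(f): forbidden (parity, ΔL, ΔJ).
(b)–(c): allowed.
(b)–(d): allowed.
(b)–(e): forbidden (ΔL).
(b)–(f): forbidden (parity, ΔL, ΔJ).
(c)–(d): forbidden (parity).
(c)–(e): forbidden (parity).
(c)–(f): forbidden (ΔL, ΔJ).
(d)–(e): forbidden (parity, ΔL).
(d)–(f): forbidden (ΔL, ΔJ).
(e)–(f): forbidden (ΔL, ΔJ).
Allowed pairs: 5 of 15.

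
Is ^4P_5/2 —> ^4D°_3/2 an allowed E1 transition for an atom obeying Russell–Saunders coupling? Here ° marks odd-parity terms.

ΔL = 0, ±1 (not L=0↔0): L: 1 → 2, ΔL = +1 — passes.
ΔJ = 0, ±1 (not J=0↔0): J: 5/2 → 3/2, ΔJ = -1 — passes.
ΔS = 0: S: 3/2 → 3/2 — passes.
Parity must change: even → odd — passes.
All four E1 rules are satisfied.

allowed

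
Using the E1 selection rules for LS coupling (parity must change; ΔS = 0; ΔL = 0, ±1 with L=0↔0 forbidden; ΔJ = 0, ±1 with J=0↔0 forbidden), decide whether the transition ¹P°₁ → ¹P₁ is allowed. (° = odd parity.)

allowed

Initial level: S=0, L=1, J=1, parity odd. Final level: S=0, L=1, J=1, parity even.
ΔS = 0: S: 0 → 0 — passes.
ΔL = 0, ±1 (not L=0↔0): L: 1 → 1, ΔL = +0 — passes.
ΔJ = 0, ±1 (not J=0↔0): J: 1 → 1, ΔJ = +0 — passes.
Parity must change: odd → even — passes.
All four E1 rules are satisfied.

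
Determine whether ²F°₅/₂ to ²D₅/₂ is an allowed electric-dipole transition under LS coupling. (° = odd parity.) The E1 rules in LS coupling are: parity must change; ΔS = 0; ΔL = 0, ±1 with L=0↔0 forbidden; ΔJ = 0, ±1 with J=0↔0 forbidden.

Parity must change: odd → even — ✓.
ΔS = 0: S: 1/2 → 1/2 — ✓.
ΔL = 0, ±1 (not L=0↔0): L: 3 → 2, ΔL = -1 — ✓.
ΔJ = 0, ±1 (not J=0↔0): J: 5/2 → 5/2, ΔJ = +0 — ✓.
All four E1 rules are satisfied.

allowed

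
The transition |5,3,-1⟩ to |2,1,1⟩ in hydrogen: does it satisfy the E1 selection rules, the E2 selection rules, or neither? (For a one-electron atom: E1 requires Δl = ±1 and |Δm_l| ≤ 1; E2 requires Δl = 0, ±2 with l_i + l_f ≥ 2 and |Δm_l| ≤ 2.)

Δl = 1 − 3 = -2; l_i + l_f = 4.
Δm_l = +2.
E1 (Δl = ±1, |Δm_l| ≤ 1): not satisfied.
E2 (Δl = 0,±2, l_i+l_f ≥ 2, |Δm_l| ≤ 2): satisfied.

E2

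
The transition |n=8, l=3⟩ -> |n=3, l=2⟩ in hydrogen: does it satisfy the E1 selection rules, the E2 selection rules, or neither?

Δl = 2 − 3 = -1; l_i + l_f = 5.
E1 (Δl = ±1): satisfied.
E2 (Δl = 0,±2, l_i+l_f ≥ 2): not satisfied.

E1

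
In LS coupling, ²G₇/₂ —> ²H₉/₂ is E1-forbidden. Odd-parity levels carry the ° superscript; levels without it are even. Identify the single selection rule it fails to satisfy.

parity

Reading off the term symbols: S 1/2→1/2, L 4→5, J 7/2→9/2, parity even→even.
Parity must change: even → even — ✗.
ΔS = 0: S: 1/2 → 1/2 — ✓.
ΔL = 0, ±1 (not L=0↔0): L: 4 → 5, ΔL = +1 — ✓.
ΔJ = 0, ±1 (not J=0↔0): J: 7/2 → 9/2, ΔJ = +1 — ✓.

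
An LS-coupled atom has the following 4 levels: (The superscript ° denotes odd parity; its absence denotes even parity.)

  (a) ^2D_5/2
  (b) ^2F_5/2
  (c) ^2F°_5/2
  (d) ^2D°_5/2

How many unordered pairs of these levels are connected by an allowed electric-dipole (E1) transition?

(a)–(b): forbidden (parity).
(a)–(c): allowed.
(a)–(d): allowed.
(b)–(c): allowed.
(b)–(d): allowed.
(c)–(d): forbidden (parity).
Allowed pairs: 4 of 6.

4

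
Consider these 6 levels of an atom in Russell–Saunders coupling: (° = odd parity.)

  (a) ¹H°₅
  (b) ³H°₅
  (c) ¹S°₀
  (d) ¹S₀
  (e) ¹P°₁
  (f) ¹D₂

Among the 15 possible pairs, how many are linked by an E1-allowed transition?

2

(a)–(b): forbidden (parity, ΔS).
(a)–(c): forbidden (parity, ΔL, ΔJ).
(a)–(d): forbidden (ΔL, ΔJ).
(a)–(e): forbidden (parity, ΔL, ΔJ).
(a)–(f): forbidden (ΔL, ΔJ).
(b)–(c): forbidden (parity, ΔS, ΔL, ΔJ).
(b)–(d): forbidden (ΔS, ΔL, ΔJ).
(b)–(e): forbidden (parity, ΔS, ΔL, ΔJ).
(b)–(f): forbidden (ΔS, ΔL, ΔJ).
(c)–(d): forbidden (ΔL, ΔJ).
(c)–(e): forbidden (parity).
(c)–(f): forbidden (ΔL, ΔJ).
(d)–(e): allowed.
(d)–(f): forbidden (parity, ΔL, ΔJ).
(e)–(f): allowed.
Allowed pairs: 2 of 15.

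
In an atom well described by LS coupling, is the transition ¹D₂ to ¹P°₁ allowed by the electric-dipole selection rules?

allowed

Reading off the term symbols: S 0→0, L 2→1, J 2→1, parity even→odd.
ΔS = 0: S: 0 → 0 — ✓.
ΔL = 0, ±1 (not L=0↔0): L: 2 → 1, ΔL = -1 — ✓.
Parity must change: even → odd — ✓.
ΔJ = 0, ±1 (not J=0↔0): J: 2 → 1, ΔJ = -1 — ✓.
All four E1 rules are satisfied.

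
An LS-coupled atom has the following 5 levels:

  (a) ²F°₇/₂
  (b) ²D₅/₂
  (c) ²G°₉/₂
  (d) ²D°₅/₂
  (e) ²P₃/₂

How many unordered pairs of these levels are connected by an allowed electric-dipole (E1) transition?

3

(a)–(b): allowed.
(a)–(c): forbidden (parity).
(a)–(d): forbidden (parity).
(a)–(e): forbidden (ΔL, ΔJ).
(b)–(c): forbidden (ΔL, ΔJ).
(b)–(d): allowed.
(b)–(e): forbidden (parity).
(c)–(d): forbidden (parity, ΔL, ΔJ).
(c)–(e): forbidden (ΔL, ΔJ).
(d)–(e): allowed.
Allowed pairs: 3 of 10.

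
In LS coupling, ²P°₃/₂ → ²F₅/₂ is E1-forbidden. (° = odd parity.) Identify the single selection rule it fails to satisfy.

Reading off the term symbols: S 1/2→1/2, L 1→3, J 3/2→5/2, parity odd→even.
Parity must change: odd → even — ✓.
ΔS = 0: S: 1/2 → 1/2 — ✓.
ΔL = 0, ±1 (not L=0↔0): L: 1 → 3, ΔL = +2 — ✗.
ΔJ = 0, ±1 (not J=0↔0): J: 3/2 → 5/2, ΔJ = +1 — ✓.

the ΔL = 0, ±1 rule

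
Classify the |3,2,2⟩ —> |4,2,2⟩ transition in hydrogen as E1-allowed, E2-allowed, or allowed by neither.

E2

Δl = 2 − 2 = +0; l_i + l_f = 4.
Δm_l = +0.
E1 (Δl = ±1, |Δm_l| ≤ 1): not satisfied.
E2 (Δl = 0,±2, l_i+l_f ≥ 2, |Δm_l| ≤ 2): satisfied.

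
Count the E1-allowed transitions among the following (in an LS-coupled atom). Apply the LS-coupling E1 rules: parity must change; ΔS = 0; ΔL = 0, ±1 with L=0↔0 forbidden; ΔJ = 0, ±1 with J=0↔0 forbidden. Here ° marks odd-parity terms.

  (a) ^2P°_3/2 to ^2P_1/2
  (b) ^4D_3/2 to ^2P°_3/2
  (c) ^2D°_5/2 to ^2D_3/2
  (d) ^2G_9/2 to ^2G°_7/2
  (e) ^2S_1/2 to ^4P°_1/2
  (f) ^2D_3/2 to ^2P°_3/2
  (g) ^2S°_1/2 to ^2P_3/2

5

(a) allowed
(b) forbidden (ΔS fails)
(c) allowed
(d) allowed
(e) forbidden (ΔS fails)
(f) allowed
(g) allowed
Total allowed: 5 of 7.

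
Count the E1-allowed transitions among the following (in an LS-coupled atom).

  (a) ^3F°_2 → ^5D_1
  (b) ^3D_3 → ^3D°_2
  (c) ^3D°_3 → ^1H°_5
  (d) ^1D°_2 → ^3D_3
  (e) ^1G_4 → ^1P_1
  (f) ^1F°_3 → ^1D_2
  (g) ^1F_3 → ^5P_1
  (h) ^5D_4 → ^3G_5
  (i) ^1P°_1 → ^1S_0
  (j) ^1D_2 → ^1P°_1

4

(a) forbidden (ΔS fails)
(b) allowed
(c) forbidden (parity, ΔS, ΔL, ΔJ fail)
(d) forbidden (ΔS fails)
(e) forbidden (parity, ΔL, ΔJ fail)
(f) allowed
(g) forbidden (parity, ΔS, ΔL, ΔJ fail)
(h) forbidden (parity, ΔS, ΔL fail)
(i) allowed
(j) allowed
Total allowed: 4 of 10.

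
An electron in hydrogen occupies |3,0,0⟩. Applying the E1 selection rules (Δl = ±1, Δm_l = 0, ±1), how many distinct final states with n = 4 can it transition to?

3

E1 requires Δl = ±1, so l_f ∈ {-1, 1}; with 0 ≤ l_f ≤ n_f−1 = 3, the allowed l_f values are {1}.
For l_f = 1: m_f ∈ {m_i−1, m_i, m_i+1} ∩ [−1, 1] = {-1, 0, 1} → 3 states.
Total: 3.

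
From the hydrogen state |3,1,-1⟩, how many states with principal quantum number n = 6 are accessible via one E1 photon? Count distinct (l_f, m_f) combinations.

4

E1 requires Δl = ±1, so l_f ∈ {0, 2}; with 0 ≤ l_f ≤ n_f−1 = 5, the allowed l_f values are {0, 2}.
For l_f = 0: m_f ∈ {m_i−1, m_i, m_i+1} ∩ [−0, 0] = {0} → 1 state.
For l_f = 2: m_f ∈ {m_i−1, m_i, m_i+1} ∩ [−2, 2] = {-2, -1, 0} → 3 states.
Total: 4.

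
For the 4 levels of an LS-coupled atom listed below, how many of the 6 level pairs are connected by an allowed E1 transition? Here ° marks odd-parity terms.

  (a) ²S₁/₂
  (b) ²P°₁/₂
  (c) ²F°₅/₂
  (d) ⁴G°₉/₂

1

(a)–(b): allowed.
(a)–(c): forbidden (ΔL, ΔJ).
(a)–(d): forbidden (ΔS, ΔL, ΔJ).
(b)–(c): forbidden (parity, ΔL, ΔJ).
(b)–(d): forbidden (parity, ΔS, ΔL, ΔJ).
(c)–(d): forbidden (parity, ΔS, ΔJ).
Allowed pairs: 1 of 6.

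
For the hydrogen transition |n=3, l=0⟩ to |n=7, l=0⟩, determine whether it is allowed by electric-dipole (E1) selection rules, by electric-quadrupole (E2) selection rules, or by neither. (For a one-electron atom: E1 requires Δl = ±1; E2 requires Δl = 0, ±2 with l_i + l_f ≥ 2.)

neither

Δl = 0 − 0 = +0; l_i + l_f = 0.
E1 (Δl = ±1): not satisfied.
E2 (Δl = 0,±2, l_i+l_f ≥ 2): not satisfied.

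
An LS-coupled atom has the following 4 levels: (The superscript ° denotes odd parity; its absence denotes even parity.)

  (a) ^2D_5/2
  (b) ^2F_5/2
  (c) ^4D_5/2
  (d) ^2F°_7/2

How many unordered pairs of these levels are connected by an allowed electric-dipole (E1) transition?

2

(a)–(b): forbidden (parity).
(a)–(c): forbidden (parity, ΔS).
(a)–(d): allowed.
(b)–(c): forbidden (parity, ΔS).
(b)–(d): allowed.
(c)–(d): forbidden (ΔS).
Allowed pairs: 2 of 6.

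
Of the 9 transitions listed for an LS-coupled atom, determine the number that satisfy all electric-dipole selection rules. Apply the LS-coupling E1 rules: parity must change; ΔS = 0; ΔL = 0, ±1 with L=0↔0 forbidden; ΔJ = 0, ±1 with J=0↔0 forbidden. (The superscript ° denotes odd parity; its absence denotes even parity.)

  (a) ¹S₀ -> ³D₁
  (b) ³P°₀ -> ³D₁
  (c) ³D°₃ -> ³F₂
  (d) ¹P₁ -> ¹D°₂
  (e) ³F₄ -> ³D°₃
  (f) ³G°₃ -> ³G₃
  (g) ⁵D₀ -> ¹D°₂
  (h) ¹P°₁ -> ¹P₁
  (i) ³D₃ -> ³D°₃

7

(a) forbidden (parity, ΔS, ΔL fail)
(b) allowed
(c) allowed
(d) allowed
(e) allowed
(f) allowed
(g) forbidden (ΔS, ΔJ fail)
(h) allowed
(i) allowed
Total allowed: 7 of 9.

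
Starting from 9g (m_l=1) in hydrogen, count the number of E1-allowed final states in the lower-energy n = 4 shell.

E1 requires Δl = ±1, so l_f ∈ {3, 5}; with 0 ≤ l_f ≤ n_f−1 = 3, the allowed l_f values are {3}.
For l_f = 3: m_f ∈ {m_i−1, m_i, m_i+1} ∩ [−3, 3] = {0, 1, 2} → 3 states.
Total: 3.

3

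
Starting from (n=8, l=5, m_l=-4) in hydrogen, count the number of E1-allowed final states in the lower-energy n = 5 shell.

2

E1 requires Δl = ±1, so l_f ∈ {4, 6}; with 0 ≤ l_f ≤ n_f−1 = 4, the allowed l_f values are {4}.
For l_f = 4: m_f ∈ {m_i−1, m_i, m_i+1} ∩ [−4, 4] = {-4, -3} → 2 states.
Total: 2.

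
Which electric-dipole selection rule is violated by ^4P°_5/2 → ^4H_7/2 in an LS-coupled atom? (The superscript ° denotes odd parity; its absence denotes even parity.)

Parity must change: odd → even — ok.
ΔS = 0: S: 3/2 → 3/2 — ok.
ΔL = 0, ±1 (not L=0↔0): L: 1 → 5, ΔL = +4 — fails.
ΔJ = 0, ±1 (not J=0↔0): J: 5/2 → 7/2, ΔJ = +1 — ok.

the ΔL = 0, ±1 rule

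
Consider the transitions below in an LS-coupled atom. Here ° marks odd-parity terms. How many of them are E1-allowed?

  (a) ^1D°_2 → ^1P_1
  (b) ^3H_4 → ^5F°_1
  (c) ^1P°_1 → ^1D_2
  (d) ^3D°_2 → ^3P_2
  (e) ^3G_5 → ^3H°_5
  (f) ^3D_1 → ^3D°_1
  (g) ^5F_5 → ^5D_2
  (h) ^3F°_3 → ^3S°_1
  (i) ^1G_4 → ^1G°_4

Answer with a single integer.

(a) allowed
(b) forbidden (ΔS, ΔL, ΔJ fail)
(c) allowed
(d) allowed
(e) allowed
(f) allowed
(g) forbidden (parity, ΔJ fail)
(h) forbidden (parity, ΔL, ΔJ fail)
(i) allowed
Total allowed: 6 of 9.

6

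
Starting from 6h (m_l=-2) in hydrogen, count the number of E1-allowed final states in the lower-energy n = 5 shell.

E1 requires Δl = ±1, so l_f ∈ {4, 6}; with 0 ≤ l_f ≤ n_f−1 = 4, the allowed l_f values are {4}.
For l_f = 4: m_f ∈ {m_i−1, m_i, m_i+1} ∩ [−4, 4] = {-3, -2, -1} → 3 states.
Total: 3.

3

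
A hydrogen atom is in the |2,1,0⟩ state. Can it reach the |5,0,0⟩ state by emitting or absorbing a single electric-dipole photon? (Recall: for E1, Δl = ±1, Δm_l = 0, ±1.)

allowed

Initial l = 1, final l = 0, so Δl = -1. E1 requires Δl = ±1: ok.
m_l: 0 → 0 (Δm_l = +0). |Δm_l| ≤ 1 ok.
All E1 selection rules are satisfied.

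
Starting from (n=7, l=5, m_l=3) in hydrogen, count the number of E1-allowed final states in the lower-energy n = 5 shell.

E1 requires Δl = ±1, so l_f ∈ {4, 6}; with 0 ≤ l_f ≤ n_f−1 = 4, the allowed l_f values are {4}.
For l_f = 4: m_f ∈ {m_i−1, m_i, m_i+1} ∩ [−4, 4] = {2, 3, 4} → 3 states.
Total: 3.

3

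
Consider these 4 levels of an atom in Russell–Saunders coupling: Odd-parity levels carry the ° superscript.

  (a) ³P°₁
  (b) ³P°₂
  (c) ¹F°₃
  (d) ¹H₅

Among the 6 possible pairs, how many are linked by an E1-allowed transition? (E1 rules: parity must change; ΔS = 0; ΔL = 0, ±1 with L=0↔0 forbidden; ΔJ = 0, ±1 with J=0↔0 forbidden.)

0

(a)–(b): forbidden (parity).
(a)–(c): forbidden (parity, ΔS, ΔL, ΔJ).
(a)–(d): forbidden (ΔS, ΔL, ΔJ).
(b)–(c): forbidden (parity, ΔS, ΔL).
(b)–(d): forbidden (ΔS, ΔL, ΔJ).
(c)–(d): forbidden (ΔL, ΔJ).
Allowed pairs: 0 of 6.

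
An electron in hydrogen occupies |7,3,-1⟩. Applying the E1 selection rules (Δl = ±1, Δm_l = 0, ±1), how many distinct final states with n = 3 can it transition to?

3

E1 requires Δl = ±1, so l_f ∈ {2, 4}; with 0 ≤ l_f ≤ n_f−1 = 2, the allowed l_f values are {2}.
For l_f = 2: m_f ∈ {m_i−1, m_i, m_i+1} ∩ [−2, 2] = {-2, -1, 0} → 3 states.
Total: 3.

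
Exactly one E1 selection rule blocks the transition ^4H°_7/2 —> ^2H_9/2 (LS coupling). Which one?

Parity must change: odd → even — passes.
ΔS = 0: S: 3/2 → 1/2 — fails.
ΔL = 0, ±1 (not L=0↔0): L: 5 → 5, ΔL = +0 — passes.
ΔJ = 0, ±1 (not J=0↔0): J: 7/2 → 9/2, ΔJ = +1 — passes.

the ΔS = 0 rule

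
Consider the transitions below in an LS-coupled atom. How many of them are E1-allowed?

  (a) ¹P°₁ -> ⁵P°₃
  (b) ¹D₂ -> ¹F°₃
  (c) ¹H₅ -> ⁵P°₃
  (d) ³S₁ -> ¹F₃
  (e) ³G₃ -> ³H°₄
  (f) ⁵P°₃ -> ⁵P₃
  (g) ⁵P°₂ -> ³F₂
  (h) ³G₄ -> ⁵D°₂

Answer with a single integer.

(a) forbidden (parity, ΔS, ΔJ fail)
(b) allowed
(c) forbidden (ΔS, ΔL, ΔJ fail)
(d) forbidden (parity, ΔS, ΔL, ΔJ fail)
(e) allowed
(f) allowed
(g) forbidden (ΔS, ΔL fail)
(h) forbidden (ΔS, ΔL, ΔJ fail)
Total allowed: 3 of 8.

3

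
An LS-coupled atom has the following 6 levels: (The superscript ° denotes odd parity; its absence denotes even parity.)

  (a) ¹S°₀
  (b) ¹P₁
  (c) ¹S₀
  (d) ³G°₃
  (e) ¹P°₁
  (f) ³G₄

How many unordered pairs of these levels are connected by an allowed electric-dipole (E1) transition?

(a)–(b): allowed.
(a)–(c): forbidden (ΔL, ΔJ).
(a)–(d): forbidden (parity, ΔS, ΔL, ΔJ).
(a)–(e): forbidden (parity).
(a)–(f): forbidden (ΔS, ΔL, ΔJ).
(b)–(c): forbidden (parity).
(b)–(d): forbidden (ΔS, ΔL, ΔJ).
(b)–(e): allowed.
(b)–(f): forbidden (parity, ΔS, ΔL, ΔJ).
(c)–(d): forbidden (ΔS, ΔL, ΔJ).
(c)–(e): allowed.
(c)–(f): forbidden (parity, ΔS, ΔL, ΔJ).
(d)–(e): forbidden (parity, ΔS, ΔL, ΔJ).
(d)–(f): allowed.
(e)–(f): forbidden (ΔS, ΔL, ΔJ).
Allowed pairs: 4 of 15.

4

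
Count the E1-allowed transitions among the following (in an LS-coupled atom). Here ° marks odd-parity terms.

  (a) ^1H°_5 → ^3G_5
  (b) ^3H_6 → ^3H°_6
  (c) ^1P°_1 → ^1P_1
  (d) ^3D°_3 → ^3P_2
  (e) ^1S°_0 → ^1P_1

(a) forbidden (ΔS fails)
(b) allowed
(c) allowed
(d) allowed
(e) allowed
Total allowed: 4 of 5.

4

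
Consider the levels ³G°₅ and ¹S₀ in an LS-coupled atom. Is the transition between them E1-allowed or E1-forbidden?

Parity must change: odd → even — ok.
ΔS = 0: S: 1 → 0 — fails.
ΔL = 0, ±1 (not L=0↔0): L: 4 → 0, ΔL = -4 — fails.
ΔJ = 0, ±1 (not J=0↔0): J: 5 → 0, ΔJ = -5 — fails.
Rule(s) violated: ΔS, ΔL, ΔJ.

forbidden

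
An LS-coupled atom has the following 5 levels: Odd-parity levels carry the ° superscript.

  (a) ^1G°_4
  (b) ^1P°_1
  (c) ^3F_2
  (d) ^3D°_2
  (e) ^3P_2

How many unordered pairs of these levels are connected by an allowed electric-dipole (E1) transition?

2

(a)–(b): forbidden (parity, ΔL, ΔJ).
(a)–(c): forbidden (ΔS, ΔJ).
(a)–(d): forbidden (parity, ΔS, ΔL, ΔJ).
(a)–(e): forbidden (ΔS, ΔL, ΔJ).
(b)–(c): forbidden (ΔS, ΔL).
(b)–(d): forbidden (parity, ΔS).
(b)–(e): forbidden (ΔS).
(c)–(d): allowed.
(c)–(e): forbidden (parity, ΔL).
(d)–(e): allowed.
Allowed pairs: 2 of 10.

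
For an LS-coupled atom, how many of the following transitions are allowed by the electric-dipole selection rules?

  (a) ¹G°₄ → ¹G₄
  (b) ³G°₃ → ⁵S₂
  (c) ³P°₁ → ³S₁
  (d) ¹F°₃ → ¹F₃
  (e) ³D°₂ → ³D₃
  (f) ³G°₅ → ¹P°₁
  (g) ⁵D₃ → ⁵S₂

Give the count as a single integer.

4

(a) allowed
(b) forbidden (ΔS, ΔL fail)
(c) allowed
(d) allowed
(e) allowed
(f) forbidden (parity, ΔS, ΔL, ΔJ fail)
(g) forbidden (parity, ΔL fail)
Total allowed: 4 of 7.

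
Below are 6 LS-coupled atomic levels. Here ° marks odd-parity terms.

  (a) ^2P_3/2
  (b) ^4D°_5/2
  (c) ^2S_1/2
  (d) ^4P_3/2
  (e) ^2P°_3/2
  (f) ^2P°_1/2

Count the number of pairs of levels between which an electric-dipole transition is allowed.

(a)–(b): forbidden (ΔS).
(a)–(c): forbidden (parity).
(a)–(d): forbidden (parity, ΔS).
(a)–(e): allowed.
(a)–(f): allowed.
(b)–(c): forbidden (ΔS, ΔL, ΔJ).
(b)–(d): allowed.
(b)–(e): forbidden (parity, ΔS).
(b)–(f): forbidden (parity, ΔS, ΔJ).
(c)–(d): forbidden (parity, ΔS).
(c)–(e): allowed.
(c)–(f): allowed.
(d)–(e): forbidden (ΔS).
(d)–(f): forbidden (ΔS).
(e)–(f): forbidden (parity).
Allowed pairs: 5 of 15.

5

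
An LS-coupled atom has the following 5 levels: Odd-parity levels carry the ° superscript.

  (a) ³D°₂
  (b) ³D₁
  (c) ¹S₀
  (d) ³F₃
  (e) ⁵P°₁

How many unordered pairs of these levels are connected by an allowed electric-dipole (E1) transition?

2

(a)–(b): allowed.
(a)–(c): forbidden (ΔS, ΔL, ΔJ).
(a)–(d): allowed.
(a)–(e): forbidden (parity, ΔS).
(b)–(c): forbidden (parity, ΔS, ΔL).
(b)–(d): forbidden (parity, ΔJ).
(b)–(e): forbidden (ΔS).
(c)–(d): forbidden (parity, ΔS, ΔL, ΔJ).
(c)–(e): forbidden (ΔS).
(d)–(e): forbidden (ΔS, ΔL, ΔJ).
Allowed pairs: 2 of 10.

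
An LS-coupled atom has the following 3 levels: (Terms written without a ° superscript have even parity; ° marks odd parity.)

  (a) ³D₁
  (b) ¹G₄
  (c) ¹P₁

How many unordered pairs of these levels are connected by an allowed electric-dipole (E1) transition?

(a)–(b): forbidden (parity, ΔS, ΔL, ΔJ).
(a)–(c): forbidden (parity, ΔS).
(b)–(c): forbidden (parity, ΔL, ΔJ).
Allowed pairs: 0 of 3.

0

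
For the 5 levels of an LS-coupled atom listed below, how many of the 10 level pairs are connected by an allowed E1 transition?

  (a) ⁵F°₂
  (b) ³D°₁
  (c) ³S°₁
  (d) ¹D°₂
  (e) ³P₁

(a)–(b): forbidden (parity, ΔS).
(a)–(c): forbidden (parity, ΔS, ΔL).
(a)–(d): forbidden (parity, ΔS).
(a)–(e): forbidden (ΔS, ΔL).
(b)–(c): forbidden (parity, ΔL).
(b)–(d): forbidden (parity, ΔS).
(b)–(e): allowed.
(c)–(d): forbidden (parity, ΔS, ΔL).
(c)–(e): allowed.
(d)–(e): forbidden (ΔS).
Allowed pairs: 2 of 10.

2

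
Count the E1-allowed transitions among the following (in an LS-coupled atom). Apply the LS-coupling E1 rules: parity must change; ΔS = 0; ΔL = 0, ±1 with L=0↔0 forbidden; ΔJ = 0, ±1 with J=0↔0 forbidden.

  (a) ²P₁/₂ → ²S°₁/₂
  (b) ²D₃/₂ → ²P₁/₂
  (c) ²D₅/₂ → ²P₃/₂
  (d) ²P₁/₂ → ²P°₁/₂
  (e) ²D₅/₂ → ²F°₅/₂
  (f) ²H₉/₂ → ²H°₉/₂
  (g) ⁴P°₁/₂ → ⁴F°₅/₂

4

(a) allowed
(b) forbidden (parity fails)
(c) forbidden (parity fails)
(d) allowed
(e) allowed
(f) allowed
(g) forbidden (parity, ΔL, ΔJ fail)
Total allowed: 4 of 7.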